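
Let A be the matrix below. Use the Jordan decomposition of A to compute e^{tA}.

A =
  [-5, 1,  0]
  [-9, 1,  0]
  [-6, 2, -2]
e^{tA} =
  [-3*t*exp(-2*t) + exp(-2*t), t*exp(-2*t), 0]
  [-9*t*exp(-2*t), 3*t*exp(-2*t) + exp(-2*t), 0]
  [-6*t*exp(-2*t), 2*t*exp(-2*t), exp(-2*t)]

Strategy: write A = P · J · P⁻¹ where J is a Jordan canonical form, so e^{tA} = P · e^{tJ} · P⁻¹, and e^{tJ} can be computed block-by-block.

A has Jordan form
J =
  [-2,  1,  0]
  [ 0, -2,  0]
  [ 0,  0, -2]
(up to reordering of blocks).

Per-block formulas:
  For a 2×2 Jordan block J_2(-2): exp(t · J_2(-2)) = e^(-2t)·(I + t·N), where N is the 2×2 nilpotent shift.
  For a 1×1 block at λ = -2: exp(t · [-2]) = [e^(-2t)].

After assembling e^{tJ} and conjugating by P, we get:

e^{tA} =
  [-3*t*exp(-2*t) + exp(-2*t), t*exp(-2*t), 0]
  [-9*t*exp(-2*t), 3*t*exp(-2*t) + exp(-2*t), 0]
  [-6*t*exp(-2*t), 2*t*exp(-2*t), exp(-2*t)]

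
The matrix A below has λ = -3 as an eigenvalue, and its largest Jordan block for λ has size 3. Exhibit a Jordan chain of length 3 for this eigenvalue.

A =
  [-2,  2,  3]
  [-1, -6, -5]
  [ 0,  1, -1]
A Jordan chain for λ = -3 of length 3:
v_1 = (-1, 2, -1)ᵀ
v_2 = (1, -1, 0)ᵀ
v_3 = (1, 0, 0)ᵀ

Let N = A − (-3)·I. We want v_3 with N^3 v_3 = 0 but N^2 v_3 ≠ 0; then v_{j-1} := N · v_j for j = 3, …, 2.

Pick v_3 = (1, 0, 0)ᵀ.
Then v_2 = N · v_3 = (1, -1, 0)ᵀ.
Then v_1 = N · v_2 = (-1, 2, -1)ᵀ.

Sanity check: (A − (-3)·I) v_1 = (0, 0, 0)ᵀ = 0. ✓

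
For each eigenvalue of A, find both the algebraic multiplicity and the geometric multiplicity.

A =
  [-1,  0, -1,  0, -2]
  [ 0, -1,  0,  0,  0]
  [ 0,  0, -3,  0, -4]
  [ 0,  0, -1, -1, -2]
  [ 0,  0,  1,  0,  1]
λ = -1: alg = 5, geom = 4

Step 1 — factor the characteristic polynomial to read off the algebraic multiplicities:
  χ_A(x) = (x + 1)^5

Step 2 — compute geometric multiplicities via the rank-nullity identity g(λ) = n − rank(A − λI):
  rank(A − (-1)·I) = 1, so dim ker(A − (-1)·I) = n − 1 = 4

Summary:
  λ = -1: algebraic multiplicity = 5, geometric multiplicity = 4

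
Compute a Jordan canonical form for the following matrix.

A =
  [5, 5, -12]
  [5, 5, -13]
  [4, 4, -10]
J_3(0)

The characteristic polynomial is
  det(x·I − A) = x^3

Eigenvalues and multiplicities (the geometric multiplicity of λ is n − rank(A − λI), which equals the number of Jordan blocks for λ):
  λ = 0: algebraic multiplicity = 3, geometric multiplicity = 1

Determining the block sizes for each eigenvalue:
  λ = 0: one block (gm = 1), so the single block has size am = 3 → block sizes [3]

Assembling the blocks gives a Jordan form
J =
  [0, 1, 0]
  [0, 0, 1]
  [0, 0, 0]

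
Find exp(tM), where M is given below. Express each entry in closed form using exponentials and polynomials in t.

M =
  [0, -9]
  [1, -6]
e^{tM} =
  [3*t*exp(-3*t) + exp(-3*t), -9*t*exp(-3*t)]
  [t*exp(-3*t), -3*t*exp(-3*t) + exp(-3*t)]

Strategy: write M = P · J · P⁻¹ where J is a Jordan canonical form, so e^{tM} = P · e^{tJ} · P⁻¹, and e^{tJ} can be computed block-by-block.

M has Jordan form
J =
  [-3,  1]
  [ 0, -3]
(up to reordering of blocks).

Per-block formulas:
  For a 2×2 Jordan block J_2(-3): exp(t · J_2(-3)) = e^(-3t)·(I + t·N), where N is the 2×2 nilpotent shift.

After assembling e^{tJ} and conjugating by P, we get:

e^{tM} =
  [3*t*exp(-3*t) + exp(-3*t), -9*t*exp(-3*t)]
  [t*exp(-3*t), -3*t*exp(-3*t) + exp(-3*t)]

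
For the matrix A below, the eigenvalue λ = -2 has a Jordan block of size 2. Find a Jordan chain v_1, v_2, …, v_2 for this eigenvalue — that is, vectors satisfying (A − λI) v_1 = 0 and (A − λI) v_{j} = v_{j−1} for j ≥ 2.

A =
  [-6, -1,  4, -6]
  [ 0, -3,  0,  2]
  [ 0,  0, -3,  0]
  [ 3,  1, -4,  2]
A Jordan chain for λ = -2 of length 2:
v_1 = (-2, 2, 0, 1)ᵀ
v_2 = (1, -2, 0, 0)ᵀ

Let N = A − (-2)·I. We want v_2 with N^2 v_2 = 0 but N^1 v_2 ≠ 0; then v_{j-1} := N · v_j for j = 2, …, 2.

Pick v_2 = (1, -2, 0, 0)ᵀ.
Then v_1 = N · v_2 = (-2, 2, 0, 1)ᵀ.

Sanity check: (A − (-2)·I) v_1 = (0, 0, 0, 0)ᵀ = 0. ✓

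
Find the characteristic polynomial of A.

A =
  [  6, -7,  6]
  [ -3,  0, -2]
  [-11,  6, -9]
x^3 + 3*x^2 + 3*x + 1

Expanding det(x·I − A) (e.g. by cofactor expansion or by noting that A is similar to its Jordan form J, which has the same characteristic polynomial as A) gives
  χ_A(x) = x^3 + 3*x^2 + 3*x + 1
which factors as (x + 1)^3. The eigenvalues (with algebraic multiplicities) are λ = -1 with multiplicity 3.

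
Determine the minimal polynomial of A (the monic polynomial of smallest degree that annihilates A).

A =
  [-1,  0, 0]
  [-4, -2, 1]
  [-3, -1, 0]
x^3 + 3*x^2 + 3*x + 1

The characteristic polynomial is χ_A(x) = (x + 1)^3, so the eigenvalues are known. The minimal polynomial is
  m_A(x) = Π_λ (x − λ)^{k_λ}
where k_λ is the size of the *largest* Jordan block for λ (equivalently, the smallest k with (A − λI)^k v = 0 for every generalised eigenvector v of λ).

  λ = -1: largest Jordan block has size 3, contributing (x + 1)^3

So m_A(x) = (x + 1)^3 = x^3 + 3*x^2 + 3*x + 1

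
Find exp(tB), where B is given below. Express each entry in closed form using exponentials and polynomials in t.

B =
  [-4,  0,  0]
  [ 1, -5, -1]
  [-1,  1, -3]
e^{tB} =
  [exp(-4*t), 0, 0]
  [t*exp(-4*t), -t*exp(-4*t) + exp(-4*t), -t*exp(-4*t)]
  [-t*exp(-4*t), t*exp(-4*t), t*exp(-4*t) + exp(-4*t)]

Strategy: write B = P · J · P⁻¹ where J is a Jordan canonical form, so e^{tB} = P · e^{tJ} · P⁻¹, and e^{tJ} can be computed block-by-block.

B has Jordan form
J =
  [-4,  1,  0]
  [ 0, -4,  0]
  [ 0,  0, -4]
(up to reordering of blocks).

Per-block formulas:
  For a 2×2 Jordan block J_2(-4): exp(t · J_2(-4)) = e^(-4t)·(I + t·N), where N is the 2×2 nilpotent shift.
  For a 1×1 block at λ = -4: exp(t · [-4]) = [e^(-4t)].

After assembling e^{tJ} and conjugating by P, we get:

e^{tB} =
  [exp(-4*t), 0, 0]
  [t*exp(-4*t), -t*exp(-4*t) + exp(-4*t), -t*exp(-4*t)]
  [-t*exp(-4*t), t*exp(-4*t), t*exp(-4*t) + exp(-4*t)]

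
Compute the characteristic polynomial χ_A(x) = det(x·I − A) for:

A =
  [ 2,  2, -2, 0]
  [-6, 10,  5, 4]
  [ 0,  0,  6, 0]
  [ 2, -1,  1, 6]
x^4 - 24*x^3 + 216*x^2 - 864*x + 1296

Expanding det(x·I − A) (e.g. by cofactor expansion or by noting that A is similar to its Jordan form J, which has the same characteristic polynomial as A) gives
  χ_A(x) = x^4 - 24*x^3 + 216*x^2 - 864*x + 1296
which factors as (x - 6)^4. The eigenvalues (with algebraic multiplicities) are λ = 6 with multiplicity 4.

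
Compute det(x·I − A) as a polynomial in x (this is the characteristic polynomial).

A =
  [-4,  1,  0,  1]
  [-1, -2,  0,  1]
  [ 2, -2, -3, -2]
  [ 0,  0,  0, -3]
x^4 + 12*x^3 + 54*x^2 + 108*x + 81

Expanding det(x·I − A) (e.g. by cofactor expansion or by noting that A is similar to its Jordan form J, which has the same characteristic polynomial as A) gives
  χ_A(x) = x^4 + 12*x^3 + 54*x^2 + 108*x + 81
which factors as (x + 3)^4. The eigenvalues (with algebraic multiplicities) are λ = -3 with multiplicity 4.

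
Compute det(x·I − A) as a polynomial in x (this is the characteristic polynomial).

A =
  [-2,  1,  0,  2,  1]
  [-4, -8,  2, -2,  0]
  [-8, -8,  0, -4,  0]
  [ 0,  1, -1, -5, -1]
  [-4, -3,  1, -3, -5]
x^5 + 20*x^4 + 160*x^3 + 640*x^2 + 1280*x + 1024

Expanding det(x·I − A) (e.g. by cofactor expansion or by noting that A is similar to its Jordan form J, which has the same characteristic polynomial as A) gives
  χ_A(x) = x^5 + 20*x^4 + 160*x^3 + 640*x^2 + 1280*x + 1024
which factors as (x + 4)^5. The eigenvalues (with algebraic multiplicities) are λ = -4 with multiplicity 5.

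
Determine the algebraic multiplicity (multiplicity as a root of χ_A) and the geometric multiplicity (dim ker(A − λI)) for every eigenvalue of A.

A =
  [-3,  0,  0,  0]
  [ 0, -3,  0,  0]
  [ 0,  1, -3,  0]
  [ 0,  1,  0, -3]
λ = -3: alg = 4, geom = 3

Step 1 — factor the characteristic polynomial to read off the algebraic multiplicities:
  χ_A(x) = (x + 3)^4

Step 2 — compute geometric multiplicities via the rank-nullity identity g(λ) = n − rank(A − λI):
  rank(A − (-3)·I) = 1, so dim ker(A − (-3)·I) = n − 1 = 3

Summary:
  λ = -3: algebraic multiplicity = 4, geometric multiplicity = 3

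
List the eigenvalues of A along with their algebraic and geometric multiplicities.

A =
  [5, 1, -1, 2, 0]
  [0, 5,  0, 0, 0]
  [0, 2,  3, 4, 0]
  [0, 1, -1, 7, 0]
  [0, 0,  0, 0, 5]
λ = 5: alg = 5, geom = 4

Step 1 — factor the characteristic polynomial to read off the algebraic multiplicities:
  χ_A(x) = (x - 5)^5

Step 2 — compute geometric multiplicities via the rank-nullity identity g(λ) = n − rank(A − λI):
  rank(A − (5)·I) = 1, so dim ker(A − (5)·I) = n − 1 = 4

Summary:
  λ = 5: algebraic multiplicity = 5, geometric multiplicity = 4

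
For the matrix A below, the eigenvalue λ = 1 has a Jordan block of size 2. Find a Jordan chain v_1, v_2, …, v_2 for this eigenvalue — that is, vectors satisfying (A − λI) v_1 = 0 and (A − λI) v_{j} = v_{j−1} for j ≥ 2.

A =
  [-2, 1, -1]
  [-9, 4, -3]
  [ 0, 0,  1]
A Jordan chain for λ = 1 of length 2:
v_1 = (-3, -9, 0)ᵀ
v_2 = (1, 0, 0)ᵀ

Let N = A − (1)·I. We want v_2 with N^2 v_2 = 0 but N^1 v_2 ≠ 0; then v_{j-1} := N · v_j for j = 2, …, 2.

Pick v_2 = (1, 0, 0)ᵀ.
Then v_1 = N · v_2 = (-3, -9, 0)ᵀ.

Sanity check: (A − (1)·I) v_1 = (0, 0, 0)ᵀ = 0. ✓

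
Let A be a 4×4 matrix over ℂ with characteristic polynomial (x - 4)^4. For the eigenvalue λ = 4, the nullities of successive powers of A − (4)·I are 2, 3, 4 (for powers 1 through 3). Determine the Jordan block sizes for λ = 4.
Block sizes for λ = 4: [3, 1]

From the dimensions of kernels of powers, the number of Jordan blocks of size at least j is d_j − d_{j−1} where d_j = dim ker(N^j) (with d_0 = 0). Computing the differences gives [2, 1, 1].
The number of blocks of size exactly k is (#blocks of size ≥ k) − (#blocks of size ≥ k + 1), so the partition is: 1 block(s) of size 1, 1 block(s) of size 3.
In nonincreasing order the block sizes are [3, 1].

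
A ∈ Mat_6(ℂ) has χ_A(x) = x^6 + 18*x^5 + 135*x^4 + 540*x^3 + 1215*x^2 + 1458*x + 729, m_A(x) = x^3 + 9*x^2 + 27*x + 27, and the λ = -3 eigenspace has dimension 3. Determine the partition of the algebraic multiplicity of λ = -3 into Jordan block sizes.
Block sizes for λ = -3: [3, 2, 1]

Step 1 — from the characteristic polynomial, algebraic multiplicity of λ = -3 is 6. From dim ker(A − (-3)·I) = 3, there are exactly 3 Jordan blocks for λ = -3.
Step 2 — from the minimal polynomial, the factor (x + 3)^3 tells us the largest block for λ = -3 has size 3.
Step 3 — with total size 6, 3 blocks, and largest block 3, the block sizes (in nonincreasing order) are [3, 2, 1].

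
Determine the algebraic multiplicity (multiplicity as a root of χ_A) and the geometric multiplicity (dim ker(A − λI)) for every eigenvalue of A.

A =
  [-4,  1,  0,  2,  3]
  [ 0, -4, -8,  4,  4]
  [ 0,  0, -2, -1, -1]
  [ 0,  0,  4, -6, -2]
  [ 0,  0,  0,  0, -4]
λ = -4: alg = 5, geom = 3

Step 1 — factor the characteristic polynomial to read off the algebraic multiplicities:
  χ_A(x) = (x + 4)^5

Step 2 — compute geometric multiplicities via the rank-nullity identity g(λ) = n − rank(A − λI):
  rank(A − (-4)·I) = 2, so dim ker(A − (-4)·I) = n − 2 = 3

Summary:
  λ = -4: algebraic multiplicity = 5, geometric multiplicity = 3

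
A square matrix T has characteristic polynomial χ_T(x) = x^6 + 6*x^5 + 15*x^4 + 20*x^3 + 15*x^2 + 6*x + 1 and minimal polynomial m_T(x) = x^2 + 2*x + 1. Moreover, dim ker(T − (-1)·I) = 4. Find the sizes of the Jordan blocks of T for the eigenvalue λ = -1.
Block sizes for λ = -1: [2, 2, 1, 1]

Step 1 — from the characteristic polynomial, algebraic multiplicity of λ = -1 is 6. From dim ker(T − (-1)·I) = 4, there are exactly 4 Jordan blocks for λ = -1.
Step 2 — from the minimal polynomial, the factor (x + 1)^2 tells us the largest block for λ = -1 has size 2.
Step 3 — with total size 6, 4 blocks, and largest block 2, the block sizes (in nonincreasing order) are [2, 2, 1, 1].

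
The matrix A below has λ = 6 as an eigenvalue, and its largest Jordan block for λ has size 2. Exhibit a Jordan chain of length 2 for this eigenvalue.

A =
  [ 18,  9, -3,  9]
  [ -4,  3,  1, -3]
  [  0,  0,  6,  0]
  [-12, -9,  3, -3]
A Jordan chain for λ = 6 of length 2:
v_1 = (12, -4, 0, -12)ᵀ
v_2 = (1, 0, 0, 0)ᵀ

Let N = A − (6)·I. We want v_2 with N^2 v_2 = 0 but N^1 v_2 ≠ 0; then v_{j-1} := N · v_j for j = 2, …, 2.

Pick v_2 = (1, 0, 0, 0)ᵀ.
Then v_1 = N · v_2 = (12, -4, 0, -12)ᵀ.

Sanity check: (A − (6)·I) v_1 = (0, 0, 0, 0)ᵀ = 0. ✓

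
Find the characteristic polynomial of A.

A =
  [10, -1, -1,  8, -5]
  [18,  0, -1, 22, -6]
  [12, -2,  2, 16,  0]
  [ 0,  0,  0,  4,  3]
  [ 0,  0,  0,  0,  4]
x^5 - 20*x^4 + 160*x^3 - 640*x^2 + 1280*x - 1024

Expanding det(x·I − A) (e.g. by cofactor expansion or by noting that A is similar to its Jordan form J, which has the same characteristic polynomial as A) gives
  χ_A(x) = x^5 - 20*x^4 + 160*x^3 - 640*x^2 + 1280*x - 1024
which factors as (x - 4)^5. The eigenvalues (with algebraic multiplicities) are λ = 4 with multiplicity 5.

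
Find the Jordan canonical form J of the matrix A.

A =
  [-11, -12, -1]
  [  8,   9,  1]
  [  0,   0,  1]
J_1(-3) ⊕ J_2(1)

The characteristic polynomial is
  det(x·I − A) = x^3 + x^2 - 5*x + 3 = (x - 1)^2*(x + 3)

Eigenvalues and multiplicities (the geometric multiplicity of λ is n − rank(A − λI), which equals the number of Jordan blocks for λ):
  λ = -3: algebraic multiplicity = 1, geometric multiplicity = 1
  λ = 1: algebraic multiplicity = 2, geometric multiplicity = 1

Determining the block sizes for each eigenvalue:
  λ = -3: one block (gm = 1), so the single block has size am = 1 → block sizes [1]
  λ = 1: one block (gm = 1), so the single block has size am = 2 → block sizes [2]

Assembling the blocks gives a Jordan form
J =
  [-3, 0, 0]
  [ 0, 1, 1]
  [ 0, 0, 1]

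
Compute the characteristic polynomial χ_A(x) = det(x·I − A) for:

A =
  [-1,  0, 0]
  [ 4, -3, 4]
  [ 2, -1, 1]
x^3 + 3*x^2 + 3*x + 1

Expanding det(x·I − A) (e.g. by cofactor expansion or by noting that A is similar to its Jordan form J, which has the same characteristic polynomial as A) gives
  χ_A(x) = x^3 + 3*x^2 + 3*x + 1
which factors as (x + 1)^3. The eigenvalues (with algebraic multiplicities) are λ = -1 with multiplicity 3.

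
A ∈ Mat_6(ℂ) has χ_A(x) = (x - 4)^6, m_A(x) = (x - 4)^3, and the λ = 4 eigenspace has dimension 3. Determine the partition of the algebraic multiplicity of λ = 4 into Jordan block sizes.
Block sizes for λ = 4: [3, 2, 1]

Step 1 — from the characteristic polynomial, algebraic multiplicity of λ = 4 is 6. From dim ker(A − (4)·I) = 3, there are exactly 3 Jordan blocks for λ = 4.
Step 2 — from the minimal polynomial, the factor (x − 4)^3 tells us the largest block for λ = 4 has size 3.
Step 3 — with total size 6, 3 blocks, and largest block 3, the block sizes (in nonincreasing order) are [3, 2, 1].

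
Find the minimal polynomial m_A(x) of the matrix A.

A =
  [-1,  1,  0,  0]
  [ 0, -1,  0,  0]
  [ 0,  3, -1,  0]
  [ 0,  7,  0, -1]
x^2 + 2*x + 1

The characteristic polynomial is χ_A(x) = (x + 1)^4, so the eigenvalues are known. The minimal polynomial is
  m_A(x) = Π_λ (x − λ)^{k_λ}
where k_λ is the size of the *largest* Jordan block for λ (equivalently, the smallest k with (A − λI)^k v = 0 for every generalised eigenvector v of λ).

  λ = -1: largest Jordan block has size 2, contributing (x + 1)^2

So m_A(x) = (x + 1)^2 = x^2 + 2*x + 1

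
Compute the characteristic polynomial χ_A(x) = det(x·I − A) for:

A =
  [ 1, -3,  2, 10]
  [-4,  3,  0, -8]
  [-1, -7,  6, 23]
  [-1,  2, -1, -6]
x^4 - 4*x^3 + 6*x^2 - 4*x + 1

Expanding det(x·I − A) (e.g. by cofactor expansion or by noting that A is similar to its Jordan form J, which has the same characteristic polynomial as A) gives
  χ_A(x) = x^4 - 4*x^3 + 6*x^2 - 4*x + 1
which factors as (x - 1)^4. The eigenvalues (with algebraic multiplicities) are λ = 1 with multiplicity 4.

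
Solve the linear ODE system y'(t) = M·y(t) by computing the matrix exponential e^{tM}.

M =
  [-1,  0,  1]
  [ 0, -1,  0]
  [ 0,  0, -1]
e^{tM} =
  [exp(-t), 0, t*exp(-t)]
  [0, exp(-t), 0]
  [0, 0, exp(-t)]

Strategy: write M = P · J · P⁻¹ where J is a Jordan canonical form, so e^{tM} = P · e^{tJ} · P⁻¹, and e^{tJ} can be computed block-by-block.

M has Jordan form
J =
  [-1,  1,  0]
  [ 0, -1,  0]
  [ 0,  0, -1]
(up to reordering of blocks).

Per-block formulas:
  For a 2×2 Jordan block J_2(-1): exp(t · J_2(-1)) = e^(-1t)·(I + t·N), where N is the 2×2 nilpotent shift.
  For a 1×1 block at λ = -1: exp(t · [-1]) = [e^(-1t)].

After assembling e^{tJ} and conjugating by P, we get:

e^{tM} =
  [exp(-t), 0, t*exp(-t)]
  [0, exp(-t), 0]
  [0, 0, exp(-t)]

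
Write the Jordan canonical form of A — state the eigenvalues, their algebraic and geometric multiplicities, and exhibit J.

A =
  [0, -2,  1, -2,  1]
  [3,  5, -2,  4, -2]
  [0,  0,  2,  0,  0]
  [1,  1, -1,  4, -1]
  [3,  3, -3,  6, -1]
J_3(2) ⊕ J_1(2) ⊕ J_1(2)

The characteristic polynomial is
  det(x·I − A) = x^5 - 10*x^4 + 40*x^3 - 80*x^2 + 80*x - 32 = (x - 2)^5

Eigenvalues and multiplicities (the geometric multiplicity of λ is n − rank(A − λI), which equals the number of Jordan blocks for λ):
  λ = 2: algebraic multiplicity = 5, geometric multiplicity = 3

Determining the block sizes for each eigenvalue:
  λ = 2: with am = 5 and gm = 3, the partition is not yet determined (e.g. several partitions of 5 into 3 parts exist). Let N = A − (2)·I. Computing rank(N^1) = 2, rank(N^2) = 1, rank(N^3) = 0; the number of blocks of size ≥ j is rank(N^{j−1}) − rank(N^j), giving [3, 1, 1]. So we have 1 block(s) of size 3, 2 block(s) of size 1 → block sizes [3, 1, 1]

Assembling the blocks gives a Jordan form
J =
  [2, 1, 0, 0, 0]
  [0, 2, 1, 0, 0]
  [0, 0, 2, 0, 0]
  [0, 0, 0, 2, 0]
  [0, 0, 0, 0, 2]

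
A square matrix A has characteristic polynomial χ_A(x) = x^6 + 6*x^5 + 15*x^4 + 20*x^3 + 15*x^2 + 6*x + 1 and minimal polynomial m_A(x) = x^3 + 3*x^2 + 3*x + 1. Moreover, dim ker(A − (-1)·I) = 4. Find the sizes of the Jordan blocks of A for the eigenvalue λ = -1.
Block sizes for λ = -1: [3, 1, 1, 1]

Step 1 — from the characteristic polynomial, algebraic multiplicity of λ = -1 is 6. From dim ker(A − (-1)·I) = 4, there are exactly 4 Jordan blocks for λ = -1.
Step 2 — from the minimal polynomial, the factor (x + 1)^3 tells us the largest block for λ = -1 has size 3.
Step 3 — with total size 6, 4 blocks, and largest block 3, the block sizes (in nonincreasing order) are [3, 1, 1, 1].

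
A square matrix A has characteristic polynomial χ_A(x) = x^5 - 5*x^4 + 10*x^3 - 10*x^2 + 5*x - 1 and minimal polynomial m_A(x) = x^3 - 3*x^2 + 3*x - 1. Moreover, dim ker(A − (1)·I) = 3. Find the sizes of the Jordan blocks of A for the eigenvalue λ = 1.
Block sizes for λ = 1: [3, 1, 1]

Step 1 — from the characteristic polynomial, algebraic multiplicity of λ = 1 is 5. From dim ker(A − (1)·I) = 3, there are exactly 3 Jordan blocks for λ = 1.
Step 2 — from the minimal polynomial, the factor (x − 1)^3 tells us the largest block for λ = 1 has size 3.
Step 3 — with total size 5, 3 blocks, and largest block 3, the block sizes (in nonincreasing order) are [3, 1, 1].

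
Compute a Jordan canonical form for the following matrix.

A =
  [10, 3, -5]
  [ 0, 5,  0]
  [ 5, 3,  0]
J_2(5) ⊕ J_1(5)

The characteristic polynomial is
  det(x·I − A) = x^3 - 15*x^2 + 75*x - 125 = (x - 5)^3

Eigenvalues and multiplicities (the geometric multiplicity of λ is n − rank(A − λI), which equals the number of Jordan blocks for λ):
  λ = 5: algebraic multiplicity = 3, geometric multiplicity = 2

Determining the block sizes for each eigenvalue:
  λ = 5: 2 blocks summing to 3 forces exactly one block of size 2 and the rest size 1 → block sizes [2, 1]

Assembling the blocks gives a Jordan form
J =
  [5, 1, 0]
  [0, 5, 0]
  [0, 0, 5]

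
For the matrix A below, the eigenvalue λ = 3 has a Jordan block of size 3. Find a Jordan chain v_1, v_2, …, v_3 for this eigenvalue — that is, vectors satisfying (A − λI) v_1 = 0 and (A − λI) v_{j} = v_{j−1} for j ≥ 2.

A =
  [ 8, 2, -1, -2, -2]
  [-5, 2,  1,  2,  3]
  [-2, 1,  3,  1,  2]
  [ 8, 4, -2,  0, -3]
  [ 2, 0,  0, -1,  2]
A Jordan chain for λ = 3 of length 3:
v_1 = (-3, 0, -3, -6, 0)ᵀ
v_2 = (5, -5, -2, 8, 2)ᵀ
v_3 = (1, 0, 0, 0, 0)ᵀ

Let N = A − (3)·I. We want v_3 with N^3 v_3 = 0 but N^2 v_3 ≠ 0; then v_{j-1} := N · v_j for j = 3, …, 2.

Pick v_3 = (1, 0, 0, 0, 0)ᵀ.
Then v_2 = N · v_3 = (5, -5, -2, 8, 2)ᵀ.
Then v_1 = N · v_2 = (-3, 0, -3, -6, 0)ᵀ.

Sanity check: (A − (3)·I) v_1 = (0, 0, 0, 0, 0)ᵀ = 0. ✓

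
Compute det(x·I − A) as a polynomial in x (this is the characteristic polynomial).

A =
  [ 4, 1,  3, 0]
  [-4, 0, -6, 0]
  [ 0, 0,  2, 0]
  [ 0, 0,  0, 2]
x^4 - 8*x^3 + 24*x^2 - 32*x + 16

Expanding det(x·I − A) (e.g. by cofactor expansion or by noting that A is similar to its Jordan form J, which has the same characteristic polynomial as A) gives
  χ_A(x) = x^4 - 8*x^3 + 24*x^2 - 32*x + 16
which factors as (x - 2)^4. The eigenvalues (with algebraic multiplicities) are λ = 2 with multiplicity 4.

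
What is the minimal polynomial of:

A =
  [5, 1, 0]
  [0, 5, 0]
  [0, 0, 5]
x^2 - 10*x + 25

The characteristic polynomial is χ_A(x) = (x - 5)^3, so the eigenvalues are known. The minimal polynomial is
  m_A(x) = Π_λ (x − λ)^{k_λ}
where k_λ is the size of the *largest* Jordan block for λ (equivalently, the smallest k with (A − λI)^k v = 0 for every generalised eigenvector v of λ).

  λ = 5: largest Jordan block has size 2, contributing (x − 5)^2

So m_A(x) = (x - 5)^2 = x^2 - 10*x + 25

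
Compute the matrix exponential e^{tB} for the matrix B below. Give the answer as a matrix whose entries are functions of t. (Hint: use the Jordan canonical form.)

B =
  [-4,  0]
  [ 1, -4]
e^{tB} =
  [exp(-4*t), 0]
  [t*exp(-4*t), exp(-4*t)]

Strategy: write B = P · J · P⁻¹ where J is a Jordan canonical form, so e^{tB} = P · e^{tJ} · P⁻¹, and e^{tJ} can be computed block-by-block.

B has Jordan form
J =
  [-4,  1]
  [ 0, -4]
(up to reordering of blocks).

Per-block formulas:
  For a 2×2 Jordan block J_2(-4): exp(t · J_2(-4)) = e^(-4t)·(I + t·N), where N is the 2×2 nilpotent shift.

After assembling e^{tJ} and conjugating by P, we get:

e^{tB} =
  [exp(-4*t), 0]
  [t*exp(-4*t), exp(-4*t)]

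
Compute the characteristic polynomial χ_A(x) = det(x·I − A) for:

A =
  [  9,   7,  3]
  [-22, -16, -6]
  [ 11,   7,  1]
x^3 + 6*x^2 + 12*x + 8

Expanding det(x·I − A) (e.g. by cofactor expansion or by noting that A is similar to its Jordan form J, which has the same characteristic polynomial as A) gives
  χ_A(x) = x^3 + 6*x^2 + 12*x + 8
which factors as (x + 2)^3. The eigenvalues (with algebraic multiplicities) are λ = -2 with multiplicity 3.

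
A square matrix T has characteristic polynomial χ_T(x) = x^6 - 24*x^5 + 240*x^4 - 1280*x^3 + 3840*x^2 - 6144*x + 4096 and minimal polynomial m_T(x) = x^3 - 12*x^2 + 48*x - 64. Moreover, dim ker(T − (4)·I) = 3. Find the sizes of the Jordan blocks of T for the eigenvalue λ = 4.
Block sizes for λ = 4: [3, 2, 1]

Step 1 — from the characteristic polynomial, algebraic multiplicity of λ = 4 is 6. From dim ker(T − (4)·I) = 3, there are exactly 3 Jordan blocks for λ = 4.
Step 2 — from the minimal polynomial, the factor (x − 4)^3 tells us the largest block for λ = 4 has size 3.
Step 3 — with total size 6, 3 blocks, and largest block 3, the block sizes (in nonincreasing order) are [3, 2, 1].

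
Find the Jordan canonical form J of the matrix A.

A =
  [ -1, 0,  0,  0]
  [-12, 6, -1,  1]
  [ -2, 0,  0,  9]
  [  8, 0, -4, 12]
J_1(-1) ⊕ J_3(6)

The characteristic polynomial is
  det(x·I − A) = x^4 - 17*x^3 + 90*x^2 - 108*x - 216 = (x - 6)^3*(x + 1)

Eigenvalues and multiplicities (the geometric multiplicity of λ is n − rank(A − λI), which equals the number of Jordan blocks for λ):
  λ = -1: algebraic multiplicity = 1, geometric multiplicity = 1
  λ = 6: algebraic multiplicity = 3, geometric multiplicity = 1

Determining the block sizes for each eigenvalue:
  λ = -1: one block (gm = 1), so the single block has size am = 1 → block sizes [1]
  λ = 6: one block (gm = 1), so the single block has size am = 3 → block sizes [3]

Assembling the blocks gives a Jordan form
J =
  [-1, 0, 0, 0]
  [ 0, 6, 1, 0]
  [ 0, 0, 6, 1]
  [ 0, 0, 0, 6]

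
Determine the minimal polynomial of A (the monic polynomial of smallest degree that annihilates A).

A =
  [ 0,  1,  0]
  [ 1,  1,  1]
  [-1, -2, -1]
x^3

The characteristic polynomial is χ_A(x) = x^3, so the eigenvalues are known. The minimal polynomial is
  m_A(x) = Π_λ (x − λ)^{k_λ}
where k_λ is the size of the *largest* Jordan block for λ (equivalently, the smallest k with (A − λI)^k v = 0 for every generalised eigenvector v of λ).

  λ = 0: largest Jordan block has size 3, contributing (x − 0)^3

So m_A(x) = x^3 = x^3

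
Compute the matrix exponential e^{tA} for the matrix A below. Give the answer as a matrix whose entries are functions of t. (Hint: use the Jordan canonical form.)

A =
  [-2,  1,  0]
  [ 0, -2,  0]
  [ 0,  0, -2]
e^{tA} =
  [exp(-2*t), t*exp(-2*t), 0]
  [0, exp(-2*t), 0]
  [0, 0, exp(-2*t)]

Strategy: write A = P · J · P⁻¹ where J is a Jordan canonical form, so e^{tA} = P · e^{tJ} · P⁻¹, and e^{tJ} can be computed block-by-block.

A has Jordan form
J =
  [-2,  1,  0]
  [ 0, -2,  0]
  [ 0,  0, -2]
(up to reordering of blocks).

Per-block formulas:
  For a 2×2 Jordan block J_2(-2): exp(t · J_2(-2)) = e^(-2t)·(I + t·N), where N is the 2×2 nilpotent shift.
  For a 1×1 block at λ = -2: exp(t · [-2]) = [e^(-2t)].

After assembling e^{tJ} and conjugating by P, we get:

e^{tA} =
  [exp(-2*t), t*exp(-2*t), 0]
  [0, exp(-2*t), 0]
  [0, 0, exp(-2*t)]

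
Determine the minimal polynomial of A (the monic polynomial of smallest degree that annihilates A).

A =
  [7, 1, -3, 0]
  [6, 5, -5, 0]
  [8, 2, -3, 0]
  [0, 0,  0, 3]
x^3 - 9*x^2 + 27*x - 27

The characteristic polynomial is χ_A(x) = (x - 3)^4, so the eigenvalues are known. The minimal polynomial is
  m_A(x) = Π_λ (x − λ)^{k_λ}
where k_λ is the size of the *largest* Jordan block for λ (equivalently, the smallest k with (A − λI)^k v = 0 for every generalised eigenvector v of λ).

  λ = 3: largest Jordan block has size 3, contributing (x − 3)^3

So m_A(x) = (x - 3)^3 = x^3 - 9*x^2 + 27*x - 27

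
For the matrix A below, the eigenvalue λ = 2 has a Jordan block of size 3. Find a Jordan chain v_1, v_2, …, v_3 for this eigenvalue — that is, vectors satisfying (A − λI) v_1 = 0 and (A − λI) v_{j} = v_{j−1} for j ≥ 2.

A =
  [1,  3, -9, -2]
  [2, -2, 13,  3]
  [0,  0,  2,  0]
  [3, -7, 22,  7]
A Jordan chain for λ = 2 of length 3:
v_1 = (1, -1, 0, -2)ᵀ
v_2 = (-1, 2, 0, 3)ᵀ
v_3 = (1, 0, 0, 0)ᵀ

Let N = A − (2)·I. We want v_3 with N^3 v_3 = 0 but N^2 v_3 ≠ 0; then v_{j-1} := N · v_j for j = 3, …, 2.

Pick v_3 = (1, 0, 0, 0)ᵀ.
Then v_2 = N · v_3 = (-1, 2, 0, 3)ᵀ.
Then v_1 = N · v_2 = (1, -1, 0, -2)ᵀ.

Sanity check: (A − (2)·I) v_1 = (0, 0, 0, 0)ᵀ = 0. ✓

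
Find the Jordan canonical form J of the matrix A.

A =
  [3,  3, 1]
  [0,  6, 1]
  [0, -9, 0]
J_2(3) ⊕ J_1(3)

The characteristic polynomial is
  det(x·I − A) = x^3 - 9*x^2 + 27*x - 27 = (x - 3)^3

Eigenvalues and multiplicities (the geometric multiplicity of λ is n − rank(A − λI), which equals the number of Jordan blocks for λ):
  λ = 3: algebraic multiplicity = 3, geometric multiplicity = 2

Determining the block sizes for each eigenvalue:
  λ = 3: 2 blocks summing to 3 forces exactly one block of size 2 and the rest size 1 → block sizes [2, 1]

Assembling the blocks gives a Jordan form
J =
  [3, 1, 0]
  [0, 3, 0]
  [0, 0, 3]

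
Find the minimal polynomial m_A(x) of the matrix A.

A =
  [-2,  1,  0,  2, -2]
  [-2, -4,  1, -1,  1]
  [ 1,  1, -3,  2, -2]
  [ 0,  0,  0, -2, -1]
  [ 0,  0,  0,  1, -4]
x^3 + 9*x^2 + 27*x + 27

The characteristic polynomial is χ_A(x) = (x + 3)^5, so the eigenvalues are known. The minimal polynomial is
  m_A(x) = Π_λ (x − λ)^{k_λ}
where k_λ is the size of the *largest* Jordan block for λ (equivalently, the smallest k with (A − λI)^k v = 0 for every generalised eigenvector v of λ).

  λ = -3: largest Jordan block has size 3, contributing (x + 3)^3

So m_A(x) = (x + 3)^3 = x^3 + 9*x^2 + 27*x + 27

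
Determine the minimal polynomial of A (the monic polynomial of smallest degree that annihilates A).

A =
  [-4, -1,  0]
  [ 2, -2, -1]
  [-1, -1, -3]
x^3 + 9*x^2 + 27*x + 27

The characteristic polynomial is χ_A(x) = (x + 3)^3, so the eigenvalues are known. The minimal polynomial is
  m_A(x) = Π_λ (x − λ)^{k_λ}
where k_λ is the size of the *largest* Jordan block for λ (equivalently, the smallest k with (A − λI)^k v = 0 for every generalised eigenvector v of λ).

  λ = -3: largest Jordan block has size 3, contributing (x + 3)^3

So m_A(x) = (x + 3)^3 = x^3 + 9*x^2 + 27*x + 27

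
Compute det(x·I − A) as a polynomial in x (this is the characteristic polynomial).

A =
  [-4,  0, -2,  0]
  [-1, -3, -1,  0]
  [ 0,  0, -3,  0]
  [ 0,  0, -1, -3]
x^4 + 13*x^3 + 63*x^2 + 135*x + 108

Expanding det(x·I − A) (e.g. by cofactor expansion or by noting that A is similar to its Jordan form J, which has the same characteristic polynomial as A) gives
  χ_A(x) = x^4 + 13*x^3 + 63*x^2 + 135*x + 108
which factors as (x + 3)^3*(x + 4). The eigenvalues (with algebraic multiplicities) are λ = -4 with multiplicity 1, λ = -3 with multiplicity 3.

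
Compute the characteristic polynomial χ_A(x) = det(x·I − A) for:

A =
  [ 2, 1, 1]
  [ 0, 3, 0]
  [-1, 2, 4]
x^3 - 9*x^2 + 27*x - 27

Expanding det(x·I − A) (e.g. by cofactor expansion or by noting that A is similar to its Jordan form J, which has the same characteristic polynomial as A) gives
  χ_A(x) = x^3 - 9*x^2 + 27*x - 27
which factors as (x - 3)^3. The eigenvalues (with algebraic multiplicities) are λ = 3 with multiplicity 3.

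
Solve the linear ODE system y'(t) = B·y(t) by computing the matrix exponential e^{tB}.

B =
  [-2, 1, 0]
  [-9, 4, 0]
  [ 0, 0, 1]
e^{tB} =
  [-3*t*exp(t) + exp(t), t*exp(t), 0]
  [-9*t*exp(t), 3*t*exp(t) + exp(t), 0]
  [0, 0, exp(t)]

Strategy: write B = P · J · P⁻¹ where J is a Jordan canonical form, so e^{tB} = P · e^{tJ} · P⁻¹, and e^{tJ} can be computed block-by-block.

B has Jordan form
J =
  [1, 1, 0]
  [0, 1, 0]
  [0, 0, 1]
(up to reordering of blocks).

Per-block formulas:
  For a 1×1 block at λ = 1: exp(t · [1]) = [e^(1t)].
  For a 2×2 Jordan block J_2(1): exp(t · J_2(1)) = e^(1t)·(I + t·N), where N is the 2×2 nilpotent shift.

After assembling e^{tJ} and conjugating by P, we get:

e^{tB} =
  [-3*t*exp(t) + exp(t), t*exp(t), 0]
  [-9*t*exp(t), 3*t*exp(t) + exp(t), 0]
  [0, 0, exp(t)]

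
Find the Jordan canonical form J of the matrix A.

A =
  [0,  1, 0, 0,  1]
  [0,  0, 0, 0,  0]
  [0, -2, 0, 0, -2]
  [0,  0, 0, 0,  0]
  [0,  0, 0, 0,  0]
J_2(0) ⊕ J_1(0) ⊕ J_1(0) ⊕ J_1(0)

The characteristic polynomial is
  det(x·I − A) = x^5

Eigenvalues and multiplicities (the geometric multiplicity of λ is n − rank(A − λI), which equals the number of Jordan blocks for λ):
  λ = 0: algebraic multiplicity = 5, geometric multiplicity = 4

Determining the block sizes for each eigenvalue:
  λ = 0: 4 blocks summing to 5 forces exactly one block of size 2 and the rest size 1 → block sizes [2, 1, 1, 1]

Assembling the blocks gives a Jordan form
J =
  [0, 1, 0, 0, 0]
  [0, 0, 0, 0, 0]
  [0, 0, 0, 0, 0]
  [0, 0, 0, 0, 0]
  [0, 0, 0, 0, 0]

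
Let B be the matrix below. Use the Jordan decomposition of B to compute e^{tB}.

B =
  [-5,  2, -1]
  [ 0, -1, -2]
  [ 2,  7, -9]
e^{tB} =
  [-t^2*exp(-5*t) + exp(-5*t), t^2*exp(-5*t)/2 + 2*t*exp(-5*t), -t*exp(-5*t)]
  [-2*t^2*exp(-5*t), t^2*exp(-5*t) + 4*t*exp(-5*t) + exp(-5*t), -2*t*exp(-5*t)]
  [-4*t^2*exp(-5*t) + 2*t*exp(-5*t), 2*t^2*exp(-5*t) + 7*t*exp(-5*t), -4*t*exp(-5*t) + exp(-5*t)]

Strategy: write B = P · J · P⁻¹ where J is a Jordan canonical form, so e^{tB} = P · e^{tJ} · P⁻¹, and e^{tJ} can be computed block-by-block.

B has Jordan form
J =
  [-5,  1,  0]
  [ 0, -5,  1]
  [ 0,  0, -5]
(up to reordering of blocks).

Per-block formulas:
  For a 3×3 Jordan block J_3(-5): exp(t · J_3(-5)) = e^(-5t)·(I + t·N + (t^2/2)·N^2), where N is the 3×3 nilpotent shift.

After assembling e^{tJ} and conjugating by P, we get:

e^{tB} =
  [-t^2*exp(-5*t) + exp(-5*t), t^2*exp(-5*t)/2 + 2*t*exp(-5*t), -t*exp(-5*t)]
  [-2*t^2*exp(-5*t), t^2*exp(-5*t) + 4*t*exp(-5*t) + exp(-5*t), -2*t*exp(-5*t)]
  [-4*t^2*exp(-5*t) + 2*t*exp(-5*t), 2*t^2*exp(-5*t) + 7*t*exp(-5*t), -4*t*exp(-5*t) + exp(-5*t)]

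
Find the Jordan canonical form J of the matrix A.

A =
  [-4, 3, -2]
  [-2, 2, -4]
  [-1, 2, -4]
J_3(-2)

The characteristic polynomial is
  det(x·I − A) = x^3 + 6*x^2 + 12*x + 8 = (x + 2)^3

Eigenvalues and multiplicities (the geometric multiplicity of λ is n − rank(A − λI), which equals the number of Jordan blocks for λ):
  λ = -2: algebraic multiplicity = 3, geometric multiplicity = 1

Determining the block sizes for each eigenvalue:
  λ = -2: one block (gm = 1), so the single block has size am = 3 → block sizes [3]

Assembling the blocks gives a Jordan form
J =
  [-2,  1,  0]
  [ 0, -2,  1]
  [ 0,  0, -2]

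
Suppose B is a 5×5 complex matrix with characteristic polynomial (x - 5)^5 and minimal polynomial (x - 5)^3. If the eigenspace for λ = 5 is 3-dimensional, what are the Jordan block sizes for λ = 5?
Block sizes for λ = 5: [3, 1, 1]

Step 1 — from the characteristic polynomial, algebraic multiplicity of λ = 5 is 5. From dim ker(B − (5)·I) = 3, there are exactly 3 Jordan blocks for λ = 5.
Step 2 — from the minimal polynomial, the factor (x − 5)^3 tells us the largest block for λ = 5 has size 3.
Step 3 — with total size 5, 3 blocks, and largest block 3, the block sizes (in nonincreasing order) are [3, 1, 1].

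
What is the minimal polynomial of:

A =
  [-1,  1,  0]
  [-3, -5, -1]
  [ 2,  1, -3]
x^3 + 9*x^2 + 27*x + 27

The characteristic polynomial is χ_A(x) = (x + 3)^3, so the eigenvalues are known. The minimal polynomial is
  m_A(x) = Π_λ (x − λ)^{k_λ}
where k_λ is the size of the *largest* Jordan block for λ (equivalently, the smallest k with (A − λI)^k v = 0 for every generalised eigenvector v of λ).

  λ = -3: largest Jordan block has size 3, contributing (x + 3)^3

So m_A(x) = (x + 3)^3 = x^3 + 9*x^2 + 27*x + 27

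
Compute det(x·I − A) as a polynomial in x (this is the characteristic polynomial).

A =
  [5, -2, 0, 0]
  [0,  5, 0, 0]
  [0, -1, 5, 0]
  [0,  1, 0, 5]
x^4 - 20*x^3 + 150*x^2 - 500*x + 625

Expanding det(x·I − A) (e.g. by cofactor expansion or by noting that A is similar to its Jordan form J, which has the same characteristic polynomial as A) gives
  χ_A(x) = x^4 - 20*x^3 + 150*x^2 - 500*x + 625
which factors as (x - 5)^4. The eigenvalues (with algebraic multiplicities) are λ = 5 with multiplicity 4.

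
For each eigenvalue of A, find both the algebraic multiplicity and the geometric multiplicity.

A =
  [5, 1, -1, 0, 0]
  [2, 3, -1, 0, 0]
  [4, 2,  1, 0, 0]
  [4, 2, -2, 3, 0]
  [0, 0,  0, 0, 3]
λ = 3: alg = 5, geom = 3

Step 1 — factor the characteristic polynomial to read off the algebraic multiplicities:
  χ_A(x) = (x - 3)^5

Step 2 — compute geometric multiplicities via the rank-nullity identity g(λ) = n − rank(A − λI):
  rank(A − (3)·I) = 2, so dim ker(A − (3)·I) = n − 2 = 3

Summary:
  λ = 3: algebraic multiplicity = 5, geometric multiplicity = 3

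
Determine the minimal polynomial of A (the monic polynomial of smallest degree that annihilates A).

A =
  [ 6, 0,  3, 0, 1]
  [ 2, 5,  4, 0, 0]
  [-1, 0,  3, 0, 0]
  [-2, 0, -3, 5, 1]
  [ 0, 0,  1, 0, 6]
x^3 - 15*x^2 + 75*x - 125

The characteristic polynomial is χ_A(x) = (x - 5)^5, so the eigenvalues are known. The minimal polynomial is
  m_A(x) = Π_λ (x − λ)^{k_λ}
where k_λ is the size of the *largest* Jordan block for λ (equivalently, the smallest k with (A − λI)^k v = 0 for every generalised eigenvector v of λ).

  λ = 5: largest Jordan block has size 3, contributing (x − 5)^3

So m_A(x) = (x - 5)^3 = x^3 - 15*x^2 + 75*x - 125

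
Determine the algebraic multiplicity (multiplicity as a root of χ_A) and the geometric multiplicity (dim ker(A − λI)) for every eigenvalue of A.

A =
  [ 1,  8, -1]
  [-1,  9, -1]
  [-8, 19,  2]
λ = 4: alg = 3, geom = 1

Step 1 — factor the characteristic polynomial to read off the algebraic multiplicities:
  χ_A(x) = (x - 4)^3

Step 2 — compute geometric multiplicities via the rank-nullity identity g(λ) = n − rank(A − λI):
  rank(A − (4)·I) = 2, so dim ker(A − (4)·I) = n − 2 = 1

Summary:
  λ = 4: algebraic multiplicity = 3, geometric multiplicity = 1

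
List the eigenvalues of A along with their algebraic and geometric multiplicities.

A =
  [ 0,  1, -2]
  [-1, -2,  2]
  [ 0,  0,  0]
λ = -1: alg = 2, geom = 1; λ = 0: alg = 1, geom = 1

Step 1 — factor the characteristic polynomial to read off the algebraic multiplicities:
  χ_A(x) = x*(x + 1)^2

Step 2 — compute geometric multiplicities via the rank-nullity identity g(λ) = n − rank(A − λI):
  rank(A − (-1)·I) = 2, so dim ker(A − (-1)·I) = n − 2 = 1
  rank(A − (0)·I) = 2, so dim ker(A − (0)·I) = n − 2 = 1

Summary:
  λ = -1: algebraic multiplicity = 2, geometric multiplicity = 1
  λ = 0: algebraic multiplicity = 1, geometric multiplicity = 1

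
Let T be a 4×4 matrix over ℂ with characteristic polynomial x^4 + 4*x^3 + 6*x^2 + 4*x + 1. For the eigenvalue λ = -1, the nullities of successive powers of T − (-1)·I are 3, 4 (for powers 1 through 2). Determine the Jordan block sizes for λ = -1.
Block sizes for λ = -1: [2, 1, 1]

From the dimensions of kernels of powers, the number of Jordan blocks of size at least j is d_j − d_{j−1} where d_j = dim ker(N^j) (with d_0 = 0). Computing the differences gives [3, 1].
The number of blocks of size exactly k is (#blocks of size ≥ k) − (#blocks of size ≥ k + 1), so the partition is: 2 block(s) of size 1, 1 block(s) of size 2.
In nonincreasing order the block sizes are [2, 1, 1].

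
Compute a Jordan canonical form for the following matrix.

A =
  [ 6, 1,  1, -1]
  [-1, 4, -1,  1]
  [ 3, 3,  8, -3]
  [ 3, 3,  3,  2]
J_2(5) ⊕ J_1(5) ⊕ J_1(5)

The characteristic polynomial is
  det(x·I − A) = x^4 - 20*x^3 + 150*x^2 - 500*x + 625 = (x - 5)^4

Eigenvalues and multiplicities (the geometric multiplicity of λ is n − rank(A − λI), which equals the number of Jordan blocks for λ):
  λ = 5: algebraic multiplicity = 4, geometric multiplicity = 3

Determining the block sizes for each eigenvalue:
  λ = 5: 3 blocks summing to 4 forces exactly one block of size 2 and the rest size 1 → block sizes [2, 1, 1]

Assembling the blocks gives a Jordan form
J =
  [5, 1, 0, 0]
  [0, 5, 0, 0]
  [0, 0, 5, 0]
  [0, 0, 0, 5]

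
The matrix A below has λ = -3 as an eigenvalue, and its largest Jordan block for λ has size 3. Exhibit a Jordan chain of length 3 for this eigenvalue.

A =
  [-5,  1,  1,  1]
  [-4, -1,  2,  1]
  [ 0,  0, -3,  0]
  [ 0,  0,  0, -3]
A Jordan chain for λ = -3 of length 3:
v_1 = (-1, -2, 0, 0)ᵀ
v_2 = (1, 1, 0, 0)ᵀ
v_3 = (0, 0, 0, 1)ᵀ

Let N = A − (-3)·I. We want v_3 with N^3 v_3 = 0 but N^2 v_3 ≠ 0; then v_{j-1} := N · v_j for j = 3, …, 2.

Pick v_3 = (0, 0, 0, 1)ᵀ.
Then v_2 = N · v_3 = (1, 1, 0, 0)ᵀ.
Then v_1 = N · v_2 = (-1, -2, 0, 0)ᵀ.

Sanity check: (A − (-3)·I) v_1 = (0, 0, 0, 0)ᵀ = 0. ✓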